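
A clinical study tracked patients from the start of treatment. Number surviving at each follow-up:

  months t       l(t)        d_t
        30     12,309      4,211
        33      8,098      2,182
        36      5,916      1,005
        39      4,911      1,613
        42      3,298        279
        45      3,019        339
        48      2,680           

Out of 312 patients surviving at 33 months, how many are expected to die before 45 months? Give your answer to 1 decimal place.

195.7

The relevant probability is 1 − 3,019/8,098 = 0.627192.
Expected number = 312 × 0.627192 = 195.7.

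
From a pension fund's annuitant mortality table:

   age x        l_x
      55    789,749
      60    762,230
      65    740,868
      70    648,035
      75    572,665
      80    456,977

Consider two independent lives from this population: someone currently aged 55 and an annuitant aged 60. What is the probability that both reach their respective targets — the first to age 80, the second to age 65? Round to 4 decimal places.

0.5624

p₁ = l_80/l_55 = 456,977/789,749 = 0.578636; p₂ = l_65/l_60 = 740,868/762,230 = 0.971974.
P(both) = p₁ × p₂ = 0.578636 × 0.971974 = 0.562419.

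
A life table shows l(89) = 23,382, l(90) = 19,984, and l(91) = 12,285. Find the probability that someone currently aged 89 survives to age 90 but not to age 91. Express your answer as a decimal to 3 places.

This is the probability of reaching 90 but not 91, conditional on being alive at 89: (l(90) − l(91)) / l(89).
= (19,984 − 12,285) / 23,382 = 7,699 / 23,382 = 0.329270.

0.329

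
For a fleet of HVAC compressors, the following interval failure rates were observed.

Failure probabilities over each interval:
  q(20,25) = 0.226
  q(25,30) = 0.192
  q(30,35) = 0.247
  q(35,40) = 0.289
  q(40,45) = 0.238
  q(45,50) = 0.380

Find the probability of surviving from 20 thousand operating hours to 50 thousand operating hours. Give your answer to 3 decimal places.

The overall survival probability is (1 − 0.226) × (1 − 0.192) × (1 − 0.247) × (1 − 0.289) × (1 − 0.238) × (1 − 0.380).
= 0.774 × 0.808 × 0.753 × 0.711 × 0.762 × 0.620 = 0.158184.

0.158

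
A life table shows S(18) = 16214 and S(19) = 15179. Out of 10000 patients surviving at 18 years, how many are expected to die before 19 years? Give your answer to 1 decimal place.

638.3

The relevant probability is 1 − 15179/16214 = 0.063834.
Expected number = 10000 × 0.063834 = 638.3.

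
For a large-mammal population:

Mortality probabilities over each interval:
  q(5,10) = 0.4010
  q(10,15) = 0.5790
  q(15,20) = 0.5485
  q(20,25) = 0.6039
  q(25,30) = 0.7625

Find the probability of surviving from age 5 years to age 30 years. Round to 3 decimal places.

0.011

The overall survival probability is (1 − 0.4010) × (1 − 0.5790) × (1 − 0.5485) × (1 − 0.6039) × (1 − 0.7625).
= 0.5990 × 0.4210 × 0.4515 × 0.3961 × 0.2375 = 0.010711.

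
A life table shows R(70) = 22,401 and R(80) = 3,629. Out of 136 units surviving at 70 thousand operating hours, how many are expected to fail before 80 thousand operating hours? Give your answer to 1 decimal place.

114.0

The relevant probability is 1 − 3,629/22,401 = 0.837998.
Expected number = 136 × 0.837998 = 114.0.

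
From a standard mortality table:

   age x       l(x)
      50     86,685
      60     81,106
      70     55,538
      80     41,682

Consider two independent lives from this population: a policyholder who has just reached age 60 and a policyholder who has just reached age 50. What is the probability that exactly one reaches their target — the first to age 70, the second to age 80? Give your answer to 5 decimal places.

0.50708

p₁ = l(70)/l(60) = 55,538/81,106 = 0.684758; p₂ = l(80)/l(50) = 41,682/86,685 = 0.480844.
P(exactly one) = p₁(1−p₂) + (1−p₁)p₂ = 0.355496 + 0.151582 = 0.507078.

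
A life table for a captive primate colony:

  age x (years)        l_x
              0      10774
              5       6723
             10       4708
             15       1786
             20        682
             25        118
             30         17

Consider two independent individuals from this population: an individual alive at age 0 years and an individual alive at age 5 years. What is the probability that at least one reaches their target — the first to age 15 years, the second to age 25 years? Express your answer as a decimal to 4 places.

0.1804

p₁ = l_15/l_0 = 1786/10774 = 0.165769; p₂ = l_25/l_5 = 118/6723 = 0.017552.
P(at least one) = 1 − (1−p₁)(1−p₂) = 1 − 0.834231 × 0.982448 = 0.180411.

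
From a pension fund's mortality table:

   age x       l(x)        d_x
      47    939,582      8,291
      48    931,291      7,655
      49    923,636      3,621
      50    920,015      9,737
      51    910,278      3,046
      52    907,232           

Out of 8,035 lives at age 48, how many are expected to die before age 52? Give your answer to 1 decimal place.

The relevant probability is 1 − 907,232/931,291 = 0.025834.
Expected number = 8,035 × 0.025834 = 207.6.

207.6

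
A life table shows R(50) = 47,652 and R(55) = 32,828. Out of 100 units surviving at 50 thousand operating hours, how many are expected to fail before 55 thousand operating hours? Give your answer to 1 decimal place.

The relevant probability is 1 − 32,828/47,652 = 0.311089.
Expected number = 100 × 0.311089 = 31.1.

31.1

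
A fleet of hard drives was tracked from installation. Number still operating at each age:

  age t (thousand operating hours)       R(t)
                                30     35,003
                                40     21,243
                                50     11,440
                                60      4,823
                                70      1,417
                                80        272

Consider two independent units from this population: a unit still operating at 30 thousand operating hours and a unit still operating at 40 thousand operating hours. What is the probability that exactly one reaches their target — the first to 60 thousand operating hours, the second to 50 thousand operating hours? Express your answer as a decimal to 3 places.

p₁ = R(60)/R(30) = 4,823/35,003 = 0.137788; p₂ = R(50)/R(40) = 11,440/21,243 = 0.538530.
P(exactly one) = p₁(1−p₂) + (1−p₁)p₂ = 0.063585 + 0.464327 = 0.527912.

0.528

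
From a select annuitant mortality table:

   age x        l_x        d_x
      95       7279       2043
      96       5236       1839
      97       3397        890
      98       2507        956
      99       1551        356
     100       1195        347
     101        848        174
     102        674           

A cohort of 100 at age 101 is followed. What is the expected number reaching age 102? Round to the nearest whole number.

The relevant probability is 674/848 = 0.794811.
Expected number = 100 × 0.794811 = 79.

79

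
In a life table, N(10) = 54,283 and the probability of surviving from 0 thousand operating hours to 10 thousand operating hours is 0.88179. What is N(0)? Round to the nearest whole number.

N(0) = N(10) / p = 54,283 / 0.88179 = 61560.

61560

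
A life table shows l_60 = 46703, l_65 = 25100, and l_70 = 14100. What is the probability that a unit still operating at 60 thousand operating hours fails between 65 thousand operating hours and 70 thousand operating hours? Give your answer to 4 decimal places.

This is the probability of reaching 65 but not 70, conditional on being operational at 60: (l_65 − l_70) / l_60.
= (25100 − 14100) / 46703 = 11000 / 46703 = 0.235531.

0.2355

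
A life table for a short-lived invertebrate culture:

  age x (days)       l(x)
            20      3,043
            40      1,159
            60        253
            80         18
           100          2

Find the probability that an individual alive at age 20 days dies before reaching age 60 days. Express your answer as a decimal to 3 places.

0.917

P(die before 60 | alive at 20) = 1 − l(60)/l(20) = 1 − 253/3,043 = (2,790)/3,043 = 0.916858.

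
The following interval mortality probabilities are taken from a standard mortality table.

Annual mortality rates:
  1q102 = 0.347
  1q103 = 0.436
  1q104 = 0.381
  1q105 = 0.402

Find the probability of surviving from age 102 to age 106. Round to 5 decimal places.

Chaining the interval survival probabilities: (1 − 0.347) × (1 − 0.436) × (1 − 0.381) × (1 − 0.402).
= 0.653 × 0.564 × 0.619 × 0.598 = 0.136328.

0.13633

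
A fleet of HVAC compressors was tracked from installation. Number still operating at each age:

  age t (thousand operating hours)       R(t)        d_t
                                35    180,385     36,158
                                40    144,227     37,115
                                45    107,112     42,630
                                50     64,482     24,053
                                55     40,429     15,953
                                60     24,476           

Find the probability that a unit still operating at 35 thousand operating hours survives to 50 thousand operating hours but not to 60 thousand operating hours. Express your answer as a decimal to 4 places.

0.2218

This is the probability of reaching 50 but not 60, conditional on being operational at 35: (R(50) − R(60)) / R(35).
= (64,482 − 24,476) / 180,385 = 40,006 / 180,385 = 0.221781.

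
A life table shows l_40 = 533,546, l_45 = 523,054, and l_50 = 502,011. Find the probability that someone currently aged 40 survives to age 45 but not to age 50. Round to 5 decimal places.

0.03944

We want 5|5q40 = (l_45 − l_50)/l_40.
This is the probability of reaching 45 but not 50, conditional on being alive at 40: (l_45 − l_50) / l_40.
= (523,054 − 502,011) / 533,546 = 21,043 / 533,546 = 0.039440.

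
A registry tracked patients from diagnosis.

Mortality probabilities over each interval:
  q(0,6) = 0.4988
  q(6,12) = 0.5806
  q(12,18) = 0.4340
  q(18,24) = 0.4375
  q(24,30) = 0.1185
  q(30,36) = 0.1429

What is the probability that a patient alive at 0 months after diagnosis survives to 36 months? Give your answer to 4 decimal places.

0.0506

P(survive 0→36) = (1 − 0.4988) × (1 − 0.5806) × (1 − 0.4340) × (1 − 0.4375) × (1 − 0.1185) × (1 − 0.1429).
= 0.5012 × 0.4194 × 0.5660 × 0.5625 × 0.8815 × 0.8571 = 0.050563.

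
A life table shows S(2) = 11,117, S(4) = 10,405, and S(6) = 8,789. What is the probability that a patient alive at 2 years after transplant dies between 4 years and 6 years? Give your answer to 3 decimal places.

This is the probability of reaching 4 but not 6, conditional on being alive at 2: (S(4) − S(6)) / S(2).
= (10,405 − 8,789) / 11,117 = 1,616 / 11,117 = 0.145363.

0.145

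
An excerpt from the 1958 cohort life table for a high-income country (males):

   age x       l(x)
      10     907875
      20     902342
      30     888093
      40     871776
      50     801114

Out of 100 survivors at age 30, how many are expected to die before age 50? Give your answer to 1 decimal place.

9.8

The relevant probability is 1 − 801114/888093 = 0.097939.
Expected number = 100 × 0.097939 = 9.8.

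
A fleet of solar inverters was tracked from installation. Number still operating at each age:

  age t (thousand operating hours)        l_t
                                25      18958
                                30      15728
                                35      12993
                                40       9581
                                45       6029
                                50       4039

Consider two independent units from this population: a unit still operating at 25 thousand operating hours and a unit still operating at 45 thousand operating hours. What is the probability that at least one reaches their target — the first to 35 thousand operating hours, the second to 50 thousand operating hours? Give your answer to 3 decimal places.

0.896

p₁ = l_35/l_25 = 12993/18958 = 0.685357; p₂ = l_50/l_45 = 4039/6029 = 0.669929.
P(at least one) = 1 − (1−p₁)(1−p₂) = 1 − 0.314643 × 0.330071 = 0.896145.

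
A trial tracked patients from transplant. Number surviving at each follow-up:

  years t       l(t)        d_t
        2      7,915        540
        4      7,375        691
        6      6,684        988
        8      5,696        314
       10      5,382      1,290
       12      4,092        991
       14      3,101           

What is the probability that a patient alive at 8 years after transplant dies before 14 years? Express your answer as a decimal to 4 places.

0.4556

P(die before 14 | alive at 8) = 1 − l(14)/l(8) = 1 − 3,101/5,696 = (2,595)/5,696 = 0.455583.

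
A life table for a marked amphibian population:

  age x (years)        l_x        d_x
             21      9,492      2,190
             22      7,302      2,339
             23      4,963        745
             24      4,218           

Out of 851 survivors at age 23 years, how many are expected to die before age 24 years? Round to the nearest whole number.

The relevant probability is 1 − 4,218/4,963 = 0.150111.
Expected number = 851 × 0.150111 = 128.

128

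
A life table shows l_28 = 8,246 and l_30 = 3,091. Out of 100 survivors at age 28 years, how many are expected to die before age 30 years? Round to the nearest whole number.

The relevant probability is 1 − 3,091/8,246 = 0.625152.
Expected number = 100 × 0.625152 = 63.

63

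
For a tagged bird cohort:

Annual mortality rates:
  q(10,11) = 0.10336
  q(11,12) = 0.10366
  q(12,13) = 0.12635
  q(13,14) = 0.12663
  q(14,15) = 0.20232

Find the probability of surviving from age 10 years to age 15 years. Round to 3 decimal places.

The overall survival probability is (1 − 0.10336) × (1 − 0.10366) × (1 − 0.12635) × (1 − 0.12663) × (1 − 0.20232).
= 0.89664 × 0.89634 × 0.87365 × 0.87337 × 0.79768 = 0.489165.

0.489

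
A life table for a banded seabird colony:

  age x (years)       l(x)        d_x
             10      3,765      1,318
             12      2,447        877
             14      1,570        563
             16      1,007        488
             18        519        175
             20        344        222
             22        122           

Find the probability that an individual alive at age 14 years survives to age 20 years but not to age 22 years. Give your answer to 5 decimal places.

0.14140

This is the probability of reaching 20 but not 22, conditional on being alive at 14: (l(20) − l(22)) / l(14).
= (344 − 122) / 1,570 = 222 / 1,570 = 0.141401.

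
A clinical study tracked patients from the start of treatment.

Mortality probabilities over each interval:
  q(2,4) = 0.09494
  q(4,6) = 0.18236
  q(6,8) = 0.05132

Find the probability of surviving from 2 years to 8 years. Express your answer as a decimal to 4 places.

0.7020

P(survive 2→8) = (1 − 0.09494) × (1 − 0.18236) × (1 − 0.05132).
= 0.90506 × 0.81764 × 0.94868 = 0.702036.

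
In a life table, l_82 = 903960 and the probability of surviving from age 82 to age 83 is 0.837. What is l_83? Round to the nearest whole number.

l_83 = l_82 × p = 903960 × 0.837 = 756615.

756615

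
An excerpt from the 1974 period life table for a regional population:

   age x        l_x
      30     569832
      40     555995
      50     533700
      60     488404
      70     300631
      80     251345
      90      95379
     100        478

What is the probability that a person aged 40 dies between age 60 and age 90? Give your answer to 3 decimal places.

0.707

We want 20|30q40 = (l_60 − l_90)/l_40.
This is the probability of reaching 60 but not 90, conditional on being alive at 40: (l_60 − l_90) / l_40.
= (488404 − 95379) / 555995 = 393025 / 555995 = 0.706886.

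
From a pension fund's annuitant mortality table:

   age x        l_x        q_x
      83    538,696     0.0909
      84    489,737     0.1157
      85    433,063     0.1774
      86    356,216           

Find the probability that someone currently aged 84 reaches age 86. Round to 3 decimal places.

We want 2p84 = l_86/l_84.
The conditional survival probability is l_86/l_84 = 356,216/489,737 = 0.727362.

0.727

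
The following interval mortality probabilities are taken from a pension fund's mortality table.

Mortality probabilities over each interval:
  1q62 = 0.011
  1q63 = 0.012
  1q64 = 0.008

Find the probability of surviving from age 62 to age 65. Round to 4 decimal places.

0.9693

3p62 = (1 − 0.011) × (1 − 0.012) × (1 − 0.008).
= 0.989 × 0.988 × 0.992 = 0.969315.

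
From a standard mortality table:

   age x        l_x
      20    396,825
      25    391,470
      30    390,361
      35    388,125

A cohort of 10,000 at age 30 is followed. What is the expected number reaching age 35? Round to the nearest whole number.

9943

The relevant probability is 388,125/390,361 = 0.994272.
Expected number = 10,000 × 0.994272 = 9943.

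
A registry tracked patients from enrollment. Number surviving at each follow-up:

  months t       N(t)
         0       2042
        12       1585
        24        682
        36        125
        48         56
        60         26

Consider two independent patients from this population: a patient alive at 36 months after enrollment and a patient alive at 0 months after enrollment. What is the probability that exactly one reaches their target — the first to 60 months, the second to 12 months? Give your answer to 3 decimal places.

0.661

p₁ = N(60)/N(36) = 26/125 = 0.208000; p₂ = N(12)/N(0) = 1585/2042 = 0.776200.
P(exactly one) = p₁(1−p₂) + (1−p₁)p₂ = 0.046550 + 0.614750 = 0.661301.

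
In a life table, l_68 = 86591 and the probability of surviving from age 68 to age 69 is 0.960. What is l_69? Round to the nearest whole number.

l_69 = l_68 × p = 86591 × 0.960 = 83127.

83127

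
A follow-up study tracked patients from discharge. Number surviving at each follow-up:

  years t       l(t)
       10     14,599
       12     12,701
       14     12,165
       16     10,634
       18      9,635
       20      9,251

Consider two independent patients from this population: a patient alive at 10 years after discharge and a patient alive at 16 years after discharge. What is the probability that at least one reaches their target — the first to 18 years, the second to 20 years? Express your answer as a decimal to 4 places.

0.9558

p₁ = l(18)/l(10) = 9,635/14,599 = 0.659977; p₂ = l(20)/l(16) = 9,251/10,634 = 0.869945.
P(at least one) = 1 − (1−p₁)(1−p₂) = 1 − 0.340023 × 0.130055 = 0.955778.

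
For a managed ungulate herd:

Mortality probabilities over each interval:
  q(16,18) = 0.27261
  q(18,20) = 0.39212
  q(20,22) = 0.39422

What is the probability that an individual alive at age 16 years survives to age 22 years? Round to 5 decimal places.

0.26786

P(survive 16→22) = (1 − 0.27261) × (1 − 0.39212) × (1 − 0.39422).
= 0.72739 × 0.60788 × 0.60578 = 0.267855.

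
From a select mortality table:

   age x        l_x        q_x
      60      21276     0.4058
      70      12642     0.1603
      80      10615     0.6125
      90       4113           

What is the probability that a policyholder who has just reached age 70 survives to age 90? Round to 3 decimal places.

0.325

The conditional survival probability is l_90/l_70 = 4113/12642 = 0.325344.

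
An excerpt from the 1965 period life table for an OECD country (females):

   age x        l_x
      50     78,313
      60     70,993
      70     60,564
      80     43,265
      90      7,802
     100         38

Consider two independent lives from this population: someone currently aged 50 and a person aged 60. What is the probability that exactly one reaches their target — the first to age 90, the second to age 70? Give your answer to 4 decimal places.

p₁ = l_90/l_50 = 7,802/78,313 = 0.099626; p₂ = l_70/l_60 = 60,564/70,993 = 0.853098.
P(exactly one) = p₁(1−p₂) + (1−p₁)p₂ = 0.014635 + 0.768107 = 0.782743.

0.7827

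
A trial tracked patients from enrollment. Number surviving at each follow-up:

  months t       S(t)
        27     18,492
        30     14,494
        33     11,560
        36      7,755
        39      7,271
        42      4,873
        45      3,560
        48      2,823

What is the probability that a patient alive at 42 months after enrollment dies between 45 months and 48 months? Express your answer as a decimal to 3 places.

0.151

This is the probability of reaching 45 but not 48, conditional on being alive at 42: (S(45) − S(48)) / S(42).
= (3,560 − 2,823) / 4,873 = 737 / 4,873 = 0.151242.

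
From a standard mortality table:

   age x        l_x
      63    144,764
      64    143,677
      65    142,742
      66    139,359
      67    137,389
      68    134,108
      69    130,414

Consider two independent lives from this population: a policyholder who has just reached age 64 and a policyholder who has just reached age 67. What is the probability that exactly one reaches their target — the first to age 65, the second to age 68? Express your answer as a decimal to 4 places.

p₁ = l_65/l_64 = 142,742/143,677 = 0.993492; p₂ = l_68/l_67 = 134,108/137,389 = 0.976119.
P(exactly one) = p₁(1−p₂) + (1−p₁)p₂ = 0.023726 + 0.006353 = 0.030078.

0.0301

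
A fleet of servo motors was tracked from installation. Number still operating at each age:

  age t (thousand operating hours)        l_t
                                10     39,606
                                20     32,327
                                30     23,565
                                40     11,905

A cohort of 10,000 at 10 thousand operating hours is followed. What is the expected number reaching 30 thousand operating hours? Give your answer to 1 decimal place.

5949.9

The relevant probability is 23,565/39,606 = 0.594986.
Expected number = 10,000 × 0.594986 = 5949.9.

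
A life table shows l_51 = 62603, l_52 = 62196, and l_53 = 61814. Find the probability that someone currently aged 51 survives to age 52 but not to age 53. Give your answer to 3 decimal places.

We want 1|1q51 = (l_52 − l_53)/l_51.
This is the probability of reaching 52 but not 53, conditional on being alive at 51: (l_52 − l_53) / l_51.
= (62196 − 61814) / 62603 = 382 / 62603 = 0.006102.

0.006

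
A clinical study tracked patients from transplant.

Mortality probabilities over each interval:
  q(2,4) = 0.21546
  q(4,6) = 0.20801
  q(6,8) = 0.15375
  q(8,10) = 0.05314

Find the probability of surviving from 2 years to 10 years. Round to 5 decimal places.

Survival from 2 to 10 is the product of surviving each interval: (1 − 0.21546) × (1 − 0.20801) × (1 − 0.15375) × (1 − 0.05314).
= 0.78454 × 0.79199 × 0.84625 × 0.94686 = 0.497874.

0.49787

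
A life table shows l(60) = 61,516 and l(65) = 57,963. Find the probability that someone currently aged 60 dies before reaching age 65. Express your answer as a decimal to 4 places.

0.0578

P(die before 65 | alive at 60) = 1 − l(65)/l(60) = 1 − 57,963/61,516 = (3,553)/61,516 = 0.057757.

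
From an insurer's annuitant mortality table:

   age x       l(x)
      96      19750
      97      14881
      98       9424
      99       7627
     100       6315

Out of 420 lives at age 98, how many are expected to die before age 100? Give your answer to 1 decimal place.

138.6

The relevant probability is 1 − 6315/9424 = 0.329902.
Expected number = 420 × 0.329902 = 138.6.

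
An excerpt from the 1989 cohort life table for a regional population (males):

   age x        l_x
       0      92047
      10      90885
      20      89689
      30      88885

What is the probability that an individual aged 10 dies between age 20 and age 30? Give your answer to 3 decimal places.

This is the probability of reaching 20 but not 30, conditional on being alive at 10: (l_20 − l_30) / l_10.
= (89689 − 88885) / 90885 = 804 / 90885 = 0.008846.

0.009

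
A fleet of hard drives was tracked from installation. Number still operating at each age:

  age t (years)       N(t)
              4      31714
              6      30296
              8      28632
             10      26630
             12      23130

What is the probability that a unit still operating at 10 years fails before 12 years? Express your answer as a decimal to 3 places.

P(fail before 12 | operational at 10) = 1 − N(12)/N(10) = 1 − 23130/26630 = (3500)/26630 = 0.131431.

0.131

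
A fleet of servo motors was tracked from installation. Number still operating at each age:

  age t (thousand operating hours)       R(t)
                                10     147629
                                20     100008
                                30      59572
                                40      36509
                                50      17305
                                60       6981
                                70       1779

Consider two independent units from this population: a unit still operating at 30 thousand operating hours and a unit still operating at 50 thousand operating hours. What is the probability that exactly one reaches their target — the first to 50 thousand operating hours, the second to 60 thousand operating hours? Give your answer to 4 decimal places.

0.4595

p₁ = R(50)/R(30) = 17305/59572 = 0.290489; p₂ = R(60)/R(50) = 6981/17305 = 0.403409.
P(exactly one) = p₁(1−p₂) + (1−p₁)p₂ = 0.173303 + 0.286223 = 0.459526.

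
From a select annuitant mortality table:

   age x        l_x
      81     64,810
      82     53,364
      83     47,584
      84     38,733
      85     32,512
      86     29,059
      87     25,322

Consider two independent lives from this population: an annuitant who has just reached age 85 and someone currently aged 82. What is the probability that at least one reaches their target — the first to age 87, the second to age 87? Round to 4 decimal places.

p₁ = l_87/l_85 = 25,322/32,512 = 0.778851; p₂ = l_87/l_82 = 25,322/53,364 = 0.474515.
P(at least one) = 1 − (1−p₁)(1−p₂) = 1 − 0.221149 × 0.525485 = 0.883790.

0.8838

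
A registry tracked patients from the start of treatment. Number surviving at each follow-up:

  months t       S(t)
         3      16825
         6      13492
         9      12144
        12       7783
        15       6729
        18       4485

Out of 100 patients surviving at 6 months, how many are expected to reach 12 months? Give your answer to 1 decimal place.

57.7

The relevant probability is 7783/13492 = 0.576860.
Expected number = 100 × 0.576860 = 57.7.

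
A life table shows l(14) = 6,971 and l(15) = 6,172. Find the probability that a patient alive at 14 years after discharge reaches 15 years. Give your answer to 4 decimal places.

0.8854

The conditional survival probability is l(15)/l(14) = 6,172/6,971 = 0.885382.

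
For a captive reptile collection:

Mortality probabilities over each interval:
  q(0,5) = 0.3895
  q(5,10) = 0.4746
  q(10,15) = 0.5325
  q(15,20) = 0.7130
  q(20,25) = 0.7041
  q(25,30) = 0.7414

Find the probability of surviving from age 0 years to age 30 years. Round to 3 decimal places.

Survival from 0 to 30 is the product of surviving each interval: (1 − 0.3895) × (1 − 0.4746) × (1 − 0.5325) × (1 − 0.7130) × (1 − 0.7041) × (1 − 0.7414).
= 0.6105 × 0.5254 × 0.4675 × 0.2870 × 0.2959 × 0.2586 = 0.003293.

0.003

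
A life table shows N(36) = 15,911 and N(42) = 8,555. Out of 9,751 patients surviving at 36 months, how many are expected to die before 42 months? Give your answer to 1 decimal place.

4508.1

The relevant probability is 1 − 8,555/15,911 = 0.462322.
Expected number = 9,751 × 0.462322 = 4508.1.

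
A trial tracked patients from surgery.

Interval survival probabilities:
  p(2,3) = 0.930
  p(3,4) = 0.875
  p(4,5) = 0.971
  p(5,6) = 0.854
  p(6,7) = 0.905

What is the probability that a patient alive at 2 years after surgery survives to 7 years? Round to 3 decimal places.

Chaining the interval survival probabilities: 0.930 × 0.875 × 0.971 × 0.854 × 0.905.
= 0.610684.

0.611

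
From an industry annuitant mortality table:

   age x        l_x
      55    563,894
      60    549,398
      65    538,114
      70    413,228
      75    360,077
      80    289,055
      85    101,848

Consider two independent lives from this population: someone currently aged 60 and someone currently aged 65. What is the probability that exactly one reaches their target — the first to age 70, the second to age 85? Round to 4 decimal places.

0.6567

p₁ = l_70/l_60 = 413,228/549,398 = 0.752147; p₂ = l_85/l_65 = 101,848/538,114 = 0.189268.
P(exactly one) = p₁(1−p₂) + (1−p₁)p₂ = 0.609790 + 0.046911 = 0.656700.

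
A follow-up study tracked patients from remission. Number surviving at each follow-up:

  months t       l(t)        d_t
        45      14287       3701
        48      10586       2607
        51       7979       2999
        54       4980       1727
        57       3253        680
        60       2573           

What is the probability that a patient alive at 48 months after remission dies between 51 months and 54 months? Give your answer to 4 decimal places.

0.2833

This is the probability of reaching 51 but not 54, conditional on being alive at 48: (l(51) − l(54)) / l(48).
= (7979 − 4980) / 10586 = 2999 / 10586 = 0.283299.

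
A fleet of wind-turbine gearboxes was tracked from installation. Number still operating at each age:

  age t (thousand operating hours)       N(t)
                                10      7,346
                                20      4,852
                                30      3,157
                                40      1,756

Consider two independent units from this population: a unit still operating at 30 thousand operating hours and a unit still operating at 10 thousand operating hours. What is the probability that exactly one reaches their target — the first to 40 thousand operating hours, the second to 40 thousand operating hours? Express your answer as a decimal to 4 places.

p₁ = N(40)/N(30) = 1,756/3,157 = 0.556224; p₂ = N(40)/N(10) = 1,756/7,346 = 0.239042.
P(exactly one) = p₁(1−p₂) + (1−p₁)p₂ = 0.423263 + 0.106081 = 0.529344.

0.5293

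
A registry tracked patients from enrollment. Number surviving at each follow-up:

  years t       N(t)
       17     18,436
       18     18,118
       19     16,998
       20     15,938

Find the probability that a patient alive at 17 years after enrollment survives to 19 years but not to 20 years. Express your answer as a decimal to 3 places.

This is the probability of reaching 19 but not 20, conditional on being alive at 17: (N(19) − N(20)) / N(17).
= (16,998 − 15,938) / 18,436 = 1,060 / 18,436 = 0.057496.

0.057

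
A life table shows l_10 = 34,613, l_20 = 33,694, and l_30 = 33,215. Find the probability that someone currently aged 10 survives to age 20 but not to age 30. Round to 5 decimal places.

We want 10|10q10 = (l_20 − l_30)/l_10.
This is the probability of reaching 20 but not 30, conditional on being alive at 10: (l_20 − l_30) / l_10.
= (33,694 − 33,215) / 34,613 = 479 / 34,613 = 0.013839.

0.01384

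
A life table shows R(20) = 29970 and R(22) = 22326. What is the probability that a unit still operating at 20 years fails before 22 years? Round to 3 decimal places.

P(fail before 22 | operational at 20) = 1 − R(22)/R(20) = 1 − 22326/29970 = (7644)/29970 = 0.255055.

0.255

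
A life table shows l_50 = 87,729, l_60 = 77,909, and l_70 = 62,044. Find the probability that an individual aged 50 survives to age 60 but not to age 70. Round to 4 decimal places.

We want 10|10q50 = (l_60 − l_70)/l_50.
This is the probability of reaching 60 but not 70, conditional on being alive at 50: (l_60 − l_70) / l_50.
= (77,909 − 62,044) / 87,729 = 15,865 / 87,729 = 0.180841.

0.1808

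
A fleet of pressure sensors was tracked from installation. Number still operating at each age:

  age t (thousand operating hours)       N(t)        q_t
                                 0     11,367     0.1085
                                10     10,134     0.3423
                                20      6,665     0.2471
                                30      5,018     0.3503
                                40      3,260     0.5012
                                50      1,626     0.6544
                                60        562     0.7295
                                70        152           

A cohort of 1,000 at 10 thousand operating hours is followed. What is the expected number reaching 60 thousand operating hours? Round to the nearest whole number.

55

The relevant probability is 562/10,134 = 0.055457.
Expected number = 1,000 × 0.055457 = 55.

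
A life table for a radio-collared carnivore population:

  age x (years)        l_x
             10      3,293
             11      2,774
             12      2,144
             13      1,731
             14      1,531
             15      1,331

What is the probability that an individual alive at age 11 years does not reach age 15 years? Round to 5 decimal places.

0.52019

P(die before 15 | alive at 11) = 1 − l_15/l_11 = 1 − 1,331/2,774 = (1,443)/2,774 = 0.520187.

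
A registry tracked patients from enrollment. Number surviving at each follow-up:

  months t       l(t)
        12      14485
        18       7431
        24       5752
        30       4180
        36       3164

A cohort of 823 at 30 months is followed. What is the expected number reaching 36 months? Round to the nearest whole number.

623

The relevant probability is 3164/4180 = 0.756938.
Expected number = 823 × 0.756938 = 623.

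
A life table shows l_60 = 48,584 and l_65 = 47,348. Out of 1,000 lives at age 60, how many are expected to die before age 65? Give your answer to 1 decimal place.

The relevant probability is 1 − 47,348/48,584 = 0.025440.
Expected number = 1,000 × 0.025440 = 25.4.

25.4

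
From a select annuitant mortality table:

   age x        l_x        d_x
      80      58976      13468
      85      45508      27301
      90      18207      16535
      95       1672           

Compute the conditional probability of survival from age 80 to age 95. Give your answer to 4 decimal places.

We want 15p80 = l_95/l_80.
The conditional survival probability is l_95/l_80 = 1672/58976 = 0.028351.

0.0284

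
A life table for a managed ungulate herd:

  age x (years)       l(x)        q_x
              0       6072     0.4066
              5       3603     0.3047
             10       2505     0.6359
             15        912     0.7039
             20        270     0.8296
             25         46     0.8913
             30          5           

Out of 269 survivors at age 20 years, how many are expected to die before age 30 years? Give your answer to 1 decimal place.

The relevant probability is 1 − 5/270 = 0.981481.
Expected number = 269 × 0.981481 = 264.0.

264.0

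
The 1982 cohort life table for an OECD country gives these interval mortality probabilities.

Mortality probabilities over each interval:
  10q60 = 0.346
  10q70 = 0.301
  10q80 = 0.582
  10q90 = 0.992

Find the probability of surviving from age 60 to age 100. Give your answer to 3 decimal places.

0.002

Survival from 60 to 100 is the product of surviving each interval: (1 − 0.346) × (1 − 0.301) × (1 − 0.582) × (1 − 0.992).
= 0.654 × 0.699 × 0.418 × 0.008 = 0.001529.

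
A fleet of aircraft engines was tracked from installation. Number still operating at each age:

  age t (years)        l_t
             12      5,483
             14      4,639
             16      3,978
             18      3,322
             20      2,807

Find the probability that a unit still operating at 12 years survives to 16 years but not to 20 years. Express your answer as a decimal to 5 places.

0.21357

This is the probability of reaching 16 but not 20, conditional on being operational at 12: (l_16 − l_20) / l_12.
= (3,978 − 2,807) / 5,483 = 1,171 / 5,483 = 0.213569.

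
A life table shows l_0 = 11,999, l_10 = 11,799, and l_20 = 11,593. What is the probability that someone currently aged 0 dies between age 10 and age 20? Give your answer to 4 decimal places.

We want 10|10q0 = (l_10 − l_20)/l_0.
This is the probability of reaching 10 but not 20, conditional on being alive at 0: (l_10 − l_20) / l_0.
= (11,799 − 11,593) / 11,999 = 206 / 11,999 = 0.017168.

0.0172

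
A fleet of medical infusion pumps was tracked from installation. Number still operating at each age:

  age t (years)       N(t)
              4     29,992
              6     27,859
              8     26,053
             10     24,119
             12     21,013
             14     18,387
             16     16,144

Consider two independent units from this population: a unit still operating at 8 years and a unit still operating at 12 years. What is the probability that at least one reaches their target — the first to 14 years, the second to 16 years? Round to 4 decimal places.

0.9318

p₁ = N(14)/N(8) = 18,387/26,053 = 0.705754; p₂ = N(16)/N(12) = 16,144/21,013 = 0.768286.
P(at least one) = 1 − (1−p₁)(1−p₂) = 1 − 0.294246 × 0.231714 = 0.931819.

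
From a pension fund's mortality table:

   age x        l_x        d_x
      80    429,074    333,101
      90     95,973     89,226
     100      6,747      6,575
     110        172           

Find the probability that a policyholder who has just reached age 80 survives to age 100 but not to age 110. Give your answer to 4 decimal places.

We want 20|10q80 = (l_100 − l_110)/l_80.
This is the probability of reaching 100 but not 110, conditional on being alive at 80: (l_100 − l_110) / l_80.
= (6,747 − 172) / 429,074 = 6,575 / 429,074 = 0.015324.

0.0153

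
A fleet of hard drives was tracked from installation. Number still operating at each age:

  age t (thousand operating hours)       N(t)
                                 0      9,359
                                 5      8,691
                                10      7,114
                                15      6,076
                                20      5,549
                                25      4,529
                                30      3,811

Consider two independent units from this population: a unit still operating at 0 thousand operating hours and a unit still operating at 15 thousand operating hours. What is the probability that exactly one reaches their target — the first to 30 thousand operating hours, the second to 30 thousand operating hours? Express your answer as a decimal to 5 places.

0.52361

p₁ = N(30)/N(0) = 3,811/9,359 = 0.407202; p₂ = N(30)/N(15) = 3,811/6,076 = 0.627222.
P(exactly one) = p₁(1−p₂) + (1−p₁)p₂ = 0.151796 + 0.371816 = 0.523612.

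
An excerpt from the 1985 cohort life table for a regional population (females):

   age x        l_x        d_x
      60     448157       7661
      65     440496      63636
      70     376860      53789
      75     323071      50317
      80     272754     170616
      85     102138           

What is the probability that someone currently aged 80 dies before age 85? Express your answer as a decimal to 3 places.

P(die before 85 | alive at 80) = 1 − l_85/l_80 = 1 − 102138/272754 = (170616)/272754 = 0.625531.

0.626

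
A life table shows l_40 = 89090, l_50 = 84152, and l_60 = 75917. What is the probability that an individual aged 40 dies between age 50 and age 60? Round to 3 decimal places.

We want 10|10q40 = (l_50 − l_60)/l_40.
This is the probability of reaching 50 but not 60, conditional on being alive at 40: (l_50 − l_60) / l_40.
= (84152 − 75917) / 89090 = 8235 / 89090 = 0.092435.

0.092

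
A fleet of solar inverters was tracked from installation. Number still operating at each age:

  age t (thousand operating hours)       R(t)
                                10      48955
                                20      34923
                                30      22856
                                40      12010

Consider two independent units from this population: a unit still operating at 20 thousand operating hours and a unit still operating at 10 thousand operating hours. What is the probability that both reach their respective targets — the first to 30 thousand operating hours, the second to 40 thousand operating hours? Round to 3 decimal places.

p₁ = R(30)/R(20) = 22856/34923 = 0.654468; p₂ = R(40)/R(10) = 12010/48955 = 0.245327.
P(both) = p₁ × p₂ = 0.654468 × 0.245327 = 0.160559.

0.161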